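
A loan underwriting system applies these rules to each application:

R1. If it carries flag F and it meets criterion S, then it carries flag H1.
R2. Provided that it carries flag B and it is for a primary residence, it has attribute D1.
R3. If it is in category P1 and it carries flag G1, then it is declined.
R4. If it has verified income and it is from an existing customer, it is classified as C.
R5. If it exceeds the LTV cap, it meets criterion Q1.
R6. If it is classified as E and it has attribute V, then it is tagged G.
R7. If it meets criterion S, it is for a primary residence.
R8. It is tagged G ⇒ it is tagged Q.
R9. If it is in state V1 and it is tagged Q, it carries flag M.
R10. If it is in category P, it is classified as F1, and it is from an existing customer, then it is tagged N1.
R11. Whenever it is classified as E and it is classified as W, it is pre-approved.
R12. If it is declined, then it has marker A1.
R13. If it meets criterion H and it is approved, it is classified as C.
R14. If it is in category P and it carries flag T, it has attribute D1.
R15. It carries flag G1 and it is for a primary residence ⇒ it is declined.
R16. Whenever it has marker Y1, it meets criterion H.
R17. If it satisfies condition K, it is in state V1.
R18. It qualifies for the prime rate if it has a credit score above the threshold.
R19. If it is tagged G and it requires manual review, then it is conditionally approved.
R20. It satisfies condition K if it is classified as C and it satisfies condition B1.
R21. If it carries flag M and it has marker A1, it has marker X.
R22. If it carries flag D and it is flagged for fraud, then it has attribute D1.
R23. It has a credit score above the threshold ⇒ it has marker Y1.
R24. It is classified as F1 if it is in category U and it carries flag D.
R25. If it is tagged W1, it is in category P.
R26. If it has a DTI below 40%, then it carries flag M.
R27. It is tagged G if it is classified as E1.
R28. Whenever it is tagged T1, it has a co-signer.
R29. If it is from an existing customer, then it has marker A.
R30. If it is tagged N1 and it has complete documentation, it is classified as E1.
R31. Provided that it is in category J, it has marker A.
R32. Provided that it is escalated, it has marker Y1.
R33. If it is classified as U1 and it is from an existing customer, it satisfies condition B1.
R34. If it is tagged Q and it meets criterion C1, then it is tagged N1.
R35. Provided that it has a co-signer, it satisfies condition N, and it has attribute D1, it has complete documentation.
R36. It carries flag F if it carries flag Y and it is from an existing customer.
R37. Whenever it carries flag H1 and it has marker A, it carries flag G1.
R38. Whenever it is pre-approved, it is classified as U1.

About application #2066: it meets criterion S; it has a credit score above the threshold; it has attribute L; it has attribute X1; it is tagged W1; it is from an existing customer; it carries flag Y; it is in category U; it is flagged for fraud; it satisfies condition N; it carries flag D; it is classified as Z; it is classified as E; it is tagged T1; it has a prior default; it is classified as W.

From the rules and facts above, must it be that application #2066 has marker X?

Forward chaining from the given facts derives: is for a primary residence, is pre-approved, qualifies for the prime rate, has attribute D1, has marker Y1, is classified as F1, is in category P, has a co-signer, has marker A, has complete documentation, carries flag F, is classified as U1, carries flag H1, is tagged N1, meets criterion H, is classified as E1, satisfies condition B1, carries flag G1, is declined, is tagged G, is tagged Q, has marker A1.
The only rule concluding "it has marker X" is R21, which needs "it carries flag M"; that is never established.

No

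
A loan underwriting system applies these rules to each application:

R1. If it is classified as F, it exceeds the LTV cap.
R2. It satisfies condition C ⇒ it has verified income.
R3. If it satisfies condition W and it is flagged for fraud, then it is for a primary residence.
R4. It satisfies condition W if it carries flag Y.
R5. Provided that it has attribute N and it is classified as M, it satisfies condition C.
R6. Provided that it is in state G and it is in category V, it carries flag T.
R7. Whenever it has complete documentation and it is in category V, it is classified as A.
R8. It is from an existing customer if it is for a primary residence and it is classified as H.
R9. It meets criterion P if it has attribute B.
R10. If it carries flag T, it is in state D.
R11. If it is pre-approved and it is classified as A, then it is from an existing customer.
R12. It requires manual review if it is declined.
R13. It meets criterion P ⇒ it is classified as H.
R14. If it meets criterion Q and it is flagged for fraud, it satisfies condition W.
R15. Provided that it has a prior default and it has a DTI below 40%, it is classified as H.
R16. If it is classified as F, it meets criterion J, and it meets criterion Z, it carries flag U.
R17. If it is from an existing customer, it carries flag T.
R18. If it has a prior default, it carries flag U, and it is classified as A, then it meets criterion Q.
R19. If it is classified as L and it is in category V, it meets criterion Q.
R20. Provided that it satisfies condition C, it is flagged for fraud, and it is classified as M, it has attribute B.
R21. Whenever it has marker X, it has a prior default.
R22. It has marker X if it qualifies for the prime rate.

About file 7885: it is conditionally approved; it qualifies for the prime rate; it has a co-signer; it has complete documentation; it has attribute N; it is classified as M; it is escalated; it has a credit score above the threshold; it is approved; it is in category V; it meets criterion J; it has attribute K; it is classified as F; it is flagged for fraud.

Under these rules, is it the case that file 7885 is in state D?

Forward chaining from the given facts derives: exceeds the LTV cap, satisfies condition C, is classified as A, has attribute B, has marker X, has verified income, meets criterion P, is classified as H, has a prior default.
The only rule concluding "it is in state D" is R10, which needs "it carries flag T"; that is never established.

No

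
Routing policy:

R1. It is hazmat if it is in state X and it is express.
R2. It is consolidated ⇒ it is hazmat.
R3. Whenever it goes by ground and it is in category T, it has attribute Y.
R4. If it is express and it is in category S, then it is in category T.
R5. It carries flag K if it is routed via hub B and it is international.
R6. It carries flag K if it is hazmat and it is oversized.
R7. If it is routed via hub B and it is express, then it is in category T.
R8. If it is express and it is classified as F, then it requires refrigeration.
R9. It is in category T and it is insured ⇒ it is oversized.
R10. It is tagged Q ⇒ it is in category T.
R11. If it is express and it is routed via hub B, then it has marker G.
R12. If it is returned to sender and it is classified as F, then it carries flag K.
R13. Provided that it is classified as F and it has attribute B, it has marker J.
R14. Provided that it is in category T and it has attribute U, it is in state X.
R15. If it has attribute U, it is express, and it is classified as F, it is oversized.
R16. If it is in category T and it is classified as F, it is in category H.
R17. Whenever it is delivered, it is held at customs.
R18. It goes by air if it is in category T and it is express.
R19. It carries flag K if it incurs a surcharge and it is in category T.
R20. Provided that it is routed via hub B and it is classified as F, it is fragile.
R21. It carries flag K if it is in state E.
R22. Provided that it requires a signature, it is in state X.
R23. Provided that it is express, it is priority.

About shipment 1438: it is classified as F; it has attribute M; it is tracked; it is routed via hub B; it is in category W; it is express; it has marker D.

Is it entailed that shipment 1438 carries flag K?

No

Forward chaining from the given facts derives: is in category T, requires refrigeration, has marker G, is in category H, goes by air, is fragile, is priority.
Rules concluding "it carries flag K": R5 needs "it is international"; R6 needs "it is hazmat"; R12 needs "it is returned to sender"; R19 needs "it incurs a surcharge"; R21 needs "it is in state E" — none of these are established.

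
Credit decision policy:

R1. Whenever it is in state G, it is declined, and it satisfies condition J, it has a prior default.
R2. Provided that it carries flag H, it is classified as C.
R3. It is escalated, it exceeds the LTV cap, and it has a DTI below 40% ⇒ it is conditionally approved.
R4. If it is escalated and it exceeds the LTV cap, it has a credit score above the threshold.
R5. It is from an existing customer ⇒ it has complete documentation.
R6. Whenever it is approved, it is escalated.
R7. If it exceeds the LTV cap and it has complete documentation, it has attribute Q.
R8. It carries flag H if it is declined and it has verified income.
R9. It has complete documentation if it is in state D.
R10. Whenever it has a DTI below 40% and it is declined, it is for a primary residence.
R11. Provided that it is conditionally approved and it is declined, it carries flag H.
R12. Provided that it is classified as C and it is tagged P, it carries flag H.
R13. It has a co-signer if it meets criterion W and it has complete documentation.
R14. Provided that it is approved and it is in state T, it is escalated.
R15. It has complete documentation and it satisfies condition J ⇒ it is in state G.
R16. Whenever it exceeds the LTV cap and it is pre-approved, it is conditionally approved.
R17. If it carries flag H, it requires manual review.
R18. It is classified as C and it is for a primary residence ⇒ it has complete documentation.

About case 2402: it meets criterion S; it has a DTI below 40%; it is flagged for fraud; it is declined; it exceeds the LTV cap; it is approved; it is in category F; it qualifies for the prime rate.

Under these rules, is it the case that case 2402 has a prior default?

Forward chaining from the given facts derives: is escalated, is for a primary residence, is conditionally approved, has a credit score above the threshold, carries flag H, requires manual review, is classified as C, has complete documentation, has attribute Q.
The only rule concluding "it has a prior default" is R1, which needs "it is in state G"; that is never established.

No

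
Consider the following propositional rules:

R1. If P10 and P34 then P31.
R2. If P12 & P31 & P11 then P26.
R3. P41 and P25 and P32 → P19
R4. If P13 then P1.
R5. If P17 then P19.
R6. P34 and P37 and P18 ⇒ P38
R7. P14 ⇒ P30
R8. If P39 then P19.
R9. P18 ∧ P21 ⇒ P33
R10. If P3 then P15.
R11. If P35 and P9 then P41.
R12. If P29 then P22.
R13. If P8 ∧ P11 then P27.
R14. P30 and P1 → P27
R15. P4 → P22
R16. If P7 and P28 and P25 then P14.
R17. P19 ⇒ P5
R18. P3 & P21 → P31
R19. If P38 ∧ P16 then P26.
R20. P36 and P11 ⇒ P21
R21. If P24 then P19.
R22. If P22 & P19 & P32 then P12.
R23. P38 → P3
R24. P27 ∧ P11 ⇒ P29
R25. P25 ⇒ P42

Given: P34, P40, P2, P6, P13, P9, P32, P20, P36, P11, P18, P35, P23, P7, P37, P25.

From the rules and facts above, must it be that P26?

No

Forward chaining from the given facts derives: P1, P38, P41, P21, P3, P42, P19, P33, P15, P5, P31.
Rules concluding P26: R2 needs P12; R19 needs P16 — none of these are established.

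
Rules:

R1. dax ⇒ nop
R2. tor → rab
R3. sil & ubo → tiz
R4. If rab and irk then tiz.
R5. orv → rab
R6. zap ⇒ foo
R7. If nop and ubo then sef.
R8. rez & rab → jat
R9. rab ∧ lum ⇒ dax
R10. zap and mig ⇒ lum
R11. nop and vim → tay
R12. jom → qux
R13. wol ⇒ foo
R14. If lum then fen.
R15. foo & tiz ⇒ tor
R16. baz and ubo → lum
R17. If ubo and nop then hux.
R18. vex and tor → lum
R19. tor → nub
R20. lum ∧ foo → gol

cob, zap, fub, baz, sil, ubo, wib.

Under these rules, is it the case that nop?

tiz  (by R3: sil, ubo)
foo  (by R6: zap)
tor  (by R15: foo, tiz)
lum  (by R16: baz, ubo)
rab  (by R2: tor)
dax  (by R9: rab, lum)
nop  (by R1: dax)

Yes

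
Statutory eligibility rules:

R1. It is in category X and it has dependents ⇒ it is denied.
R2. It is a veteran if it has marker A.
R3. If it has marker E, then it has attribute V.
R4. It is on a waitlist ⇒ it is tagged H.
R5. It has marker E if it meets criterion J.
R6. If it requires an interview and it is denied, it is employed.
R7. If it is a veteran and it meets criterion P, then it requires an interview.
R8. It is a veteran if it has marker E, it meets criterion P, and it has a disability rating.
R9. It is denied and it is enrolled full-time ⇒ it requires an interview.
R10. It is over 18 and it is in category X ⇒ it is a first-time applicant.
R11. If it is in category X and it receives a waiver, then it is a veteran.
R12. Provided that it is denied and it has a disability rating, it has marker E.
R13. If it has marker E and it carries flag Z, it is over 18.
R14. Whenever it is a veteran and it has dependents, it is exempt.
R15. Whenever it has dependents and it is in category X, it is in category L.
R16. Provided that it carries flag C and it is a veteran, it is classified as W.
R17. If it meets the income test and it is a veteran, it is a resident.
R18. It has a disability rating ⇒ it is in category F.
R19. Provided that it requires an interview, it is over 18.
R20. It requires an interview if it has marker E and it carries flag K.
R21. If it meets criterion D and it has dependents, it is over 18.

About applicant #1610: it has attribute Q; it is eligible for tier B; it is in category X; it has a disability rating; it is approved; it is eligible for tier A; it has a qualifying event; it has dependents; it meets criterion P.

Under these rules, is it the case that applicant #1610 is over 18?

By R1 (it is in category X, it has dependents): it is denied.
By R12 (it is denied, it has a disability rating): it has marker E.
By R8 (it has marker E, it meets criterion P, it has a disability rating): it is a veteran.
By R7 (it is a veteran, it meets criterion P): it requires an interview.
By R19 (it requires an interview): it is over 18.

Yes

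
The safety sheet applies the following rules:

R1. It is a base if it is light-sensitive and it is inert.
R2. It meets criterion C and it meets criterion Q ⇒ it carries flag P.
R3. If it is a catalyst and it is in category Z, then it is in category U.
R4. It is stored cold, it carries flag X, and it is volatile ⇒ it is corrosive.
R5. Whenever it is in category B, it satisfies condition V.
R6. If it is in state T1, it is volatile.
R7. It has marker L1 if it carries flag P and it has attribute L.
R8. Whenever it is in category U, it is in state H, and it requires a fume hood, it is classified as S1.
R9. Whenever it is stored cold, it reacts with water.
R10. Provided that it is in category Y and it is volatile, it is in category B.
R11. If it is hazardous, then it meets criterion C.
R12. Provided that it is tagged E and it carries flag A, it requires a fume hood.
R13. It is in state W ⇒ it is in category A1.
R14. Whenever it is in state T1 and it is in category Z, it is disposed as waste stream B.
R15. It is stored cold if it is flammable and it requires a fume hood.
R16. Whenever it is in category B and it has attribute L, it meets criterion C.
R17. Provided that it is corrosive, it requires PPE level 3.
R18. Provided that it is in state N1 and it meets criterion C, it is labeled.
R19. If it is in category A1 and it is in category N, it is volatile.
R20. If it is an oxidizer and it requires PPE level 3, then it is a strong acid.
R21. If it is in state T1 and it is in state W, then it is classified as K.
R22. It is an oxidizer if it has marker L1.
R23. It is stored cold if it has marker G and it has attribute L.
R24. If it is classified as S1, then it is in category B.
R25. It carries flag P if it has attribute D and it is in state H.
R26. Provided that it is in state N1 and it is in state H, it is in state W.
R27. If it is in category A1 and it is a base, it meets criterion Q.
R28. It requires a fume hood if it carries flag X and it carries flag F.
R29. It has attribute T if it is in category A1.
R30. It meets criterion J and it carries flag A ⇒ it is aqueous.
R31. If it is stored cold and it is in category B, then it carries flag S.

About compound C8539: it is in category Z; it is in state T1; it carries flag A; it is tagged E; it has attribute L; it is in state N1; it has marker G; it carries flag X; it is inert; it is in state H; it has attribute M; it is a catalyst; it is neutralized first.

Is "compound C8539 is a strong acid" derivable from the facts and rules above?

Forward chaining from the given facts derives: is in category U, is volatile, requires a fume hood, is disposed as waste stream B, is stored cold, is in state W, is corrosive, is classified as S1, reacts with water, is in category A1, requires PPE level 3, is classified as K, is in category B, has attribute T, carries flag S, satisfies condition V, meets criterion C, is labeled.
The only rule concluding "it is a strong acid" is R20, which needs "it is an oxidizer"; that is never established.

No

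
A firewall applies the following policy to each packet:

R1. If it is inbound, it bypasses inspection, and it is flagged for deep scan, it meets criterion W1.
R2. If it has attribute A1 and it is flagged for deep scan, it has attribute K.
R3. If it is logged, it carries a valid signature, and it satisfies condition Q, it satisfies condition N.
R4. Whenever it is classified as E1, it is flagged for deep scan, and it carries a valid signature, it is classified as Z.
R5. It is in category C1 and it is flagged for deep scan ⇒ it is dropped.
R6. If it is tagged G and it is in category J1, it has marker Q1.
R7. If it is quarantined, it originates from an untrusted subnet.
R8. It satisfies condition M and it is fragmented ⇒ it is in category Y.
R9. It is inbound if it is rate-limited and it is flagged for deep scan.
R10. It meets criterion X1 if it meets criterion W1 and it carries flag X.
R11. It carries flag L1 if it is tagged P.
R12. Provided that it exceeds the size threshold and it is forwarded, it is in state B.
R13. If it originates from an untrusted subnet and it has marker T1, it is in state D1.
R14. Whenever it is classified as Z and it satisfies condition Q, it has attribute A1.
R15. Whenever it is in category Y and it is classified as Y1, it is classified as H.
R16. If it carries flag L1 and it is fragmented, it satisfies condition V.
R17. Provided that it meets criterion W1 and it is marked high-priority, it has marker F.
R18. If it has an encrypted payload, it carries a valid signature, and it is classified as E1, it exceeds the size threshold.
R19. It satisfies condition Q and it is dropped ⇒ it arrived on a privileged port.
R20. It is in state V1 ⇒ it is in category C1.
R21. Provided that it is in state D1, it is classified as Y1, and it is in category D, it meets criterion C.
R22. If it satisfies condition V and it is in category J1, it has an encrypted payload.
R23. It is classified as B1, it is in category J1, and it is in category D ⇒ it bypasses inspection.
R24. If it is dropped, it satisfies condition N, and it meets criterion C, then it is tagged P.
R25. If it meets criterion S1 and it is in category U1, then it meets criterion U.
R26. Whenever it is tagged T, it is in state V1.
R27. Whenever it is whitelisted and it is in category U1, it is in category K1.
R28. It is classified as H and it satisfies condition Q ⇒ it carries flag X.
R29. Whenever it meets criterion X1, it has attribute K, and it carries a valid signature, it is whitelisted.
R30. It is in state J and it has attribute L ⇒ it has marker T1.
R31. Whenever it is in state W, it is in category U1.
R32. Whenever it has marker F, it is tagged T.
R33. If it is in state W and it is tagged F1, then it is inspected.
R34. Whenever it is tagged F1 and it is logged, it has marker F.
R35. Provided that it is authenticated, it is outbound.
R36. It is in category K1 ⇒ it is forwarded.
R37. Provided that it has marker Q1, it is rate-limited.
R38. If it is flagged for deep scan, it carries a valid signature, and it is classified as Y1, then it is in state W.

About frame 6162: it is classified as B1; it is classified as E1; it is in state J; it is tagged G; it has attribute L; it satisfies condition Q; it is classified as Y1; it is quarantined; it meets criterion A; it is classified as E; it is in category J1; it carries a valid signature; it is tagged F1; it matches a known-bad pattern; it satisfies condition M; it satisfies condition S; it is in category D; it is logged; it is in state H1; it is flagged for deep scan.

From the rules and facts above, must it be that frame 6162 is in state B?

No

Forward chaining from the given facts derives: satisfies condition N, is classified as Z, has marker Q1, originates from an untrusted subnet, has attribute A1, bypasses inspection, has marker T1, has marker F, is rate-limited, is in state W, has attribute K, is inbound, is in state D1, meets criterion C, is in category U1, is tagged T, is inspected, meets criterion W1, is in state V1, is in category C1, is dropped, arrived on a privileged port, is tagged P, carries flag L1.
The only rule concluding "it is in state B" is R12, which needs "it exceeds the size threshold"; that is never established.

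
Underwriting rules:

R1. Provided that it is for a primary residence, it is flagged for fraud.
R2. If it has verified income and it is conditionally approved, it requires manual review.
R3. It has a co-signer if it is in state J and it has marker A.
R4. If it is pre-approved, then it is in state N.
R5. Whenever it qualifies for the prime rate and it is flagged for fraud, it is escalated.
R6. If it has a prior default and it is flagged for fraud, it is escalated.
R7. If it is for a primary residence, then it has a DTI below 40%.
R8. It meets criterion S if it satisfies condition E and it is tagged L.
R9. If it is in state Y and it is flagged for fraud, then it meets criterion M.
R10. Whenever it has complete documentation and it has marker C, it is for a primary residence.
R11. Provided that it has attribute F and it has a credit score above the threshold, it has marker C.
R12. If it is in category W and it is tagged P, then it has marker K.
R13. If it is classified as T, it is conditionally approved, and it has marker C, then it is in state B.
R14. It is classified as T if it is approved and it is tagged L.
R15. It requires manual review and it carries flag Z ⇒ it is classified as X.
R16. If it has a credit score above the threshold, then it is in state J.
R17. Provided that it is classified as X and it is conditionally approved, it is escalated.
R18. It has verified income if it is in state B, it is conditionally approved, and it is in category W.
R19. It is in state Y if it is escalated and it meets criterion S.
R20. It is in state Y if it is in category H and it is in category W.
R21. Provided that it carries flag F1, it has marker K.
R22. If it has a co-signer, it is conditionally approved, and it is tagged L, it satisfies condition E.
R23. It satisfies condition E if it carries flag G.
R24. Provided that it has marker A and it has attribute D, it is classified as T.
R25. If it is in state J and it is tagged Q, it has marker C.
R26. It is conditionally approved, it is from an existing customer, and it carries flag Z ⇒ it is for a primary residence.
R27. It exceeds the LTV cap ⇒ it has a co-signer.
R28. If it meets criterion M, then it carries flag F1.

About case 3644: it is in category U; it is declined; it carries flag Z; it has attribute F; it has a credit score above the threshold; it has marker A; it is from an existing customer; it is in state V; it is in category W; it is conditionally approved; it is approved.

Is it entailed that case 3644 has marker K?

Forward chaining from the given facts derives: has marker C, is in state J, is for a primary residence, is flagged for fraud, has a co-signer, has a DTI below 40%.
Rules concluding "it has marker K": R12 needs "it is tagged P"; R21 needs "it carries flag F1" — none of these are established.

No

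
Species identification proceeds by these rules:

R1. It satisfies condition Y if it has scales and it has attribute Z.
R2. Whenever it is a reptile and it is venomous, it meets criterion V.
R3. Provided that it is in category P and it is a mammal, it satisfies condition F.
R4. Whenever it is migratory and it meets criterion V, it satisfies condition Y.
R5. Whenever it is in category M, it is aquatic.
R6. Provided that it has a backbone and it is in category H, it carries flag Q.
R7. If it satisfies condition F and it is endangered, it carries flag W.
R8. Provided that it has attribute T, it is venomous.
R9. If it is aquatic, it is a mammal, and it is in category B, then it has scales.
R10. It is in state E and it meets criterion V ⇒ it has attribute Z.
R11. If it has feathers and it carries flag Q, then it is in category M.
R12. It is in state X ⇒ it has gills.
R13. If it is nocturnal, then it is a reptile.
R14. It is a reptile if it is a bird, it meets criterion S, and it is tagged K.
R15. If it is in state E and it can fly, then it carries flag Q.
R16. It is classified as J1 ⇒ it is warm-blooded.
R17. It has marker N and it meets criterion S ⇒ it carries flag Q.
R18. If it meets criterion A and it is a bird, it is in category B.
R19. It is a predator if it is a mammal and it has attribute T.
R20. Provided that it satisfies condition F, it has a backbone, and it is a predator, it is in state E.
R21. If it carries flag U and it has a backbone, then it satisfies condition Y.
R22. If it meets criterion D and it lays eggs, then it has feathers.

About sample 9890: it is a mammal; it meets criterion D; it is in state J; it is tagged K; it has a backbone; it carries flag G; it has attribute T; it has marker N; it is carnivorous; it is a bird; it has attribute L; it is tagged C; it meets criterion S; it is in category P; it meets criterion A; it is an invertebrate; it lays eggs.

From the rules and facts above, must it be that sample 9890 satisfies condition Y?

By R3 (it is in category P, it is a mammal): it satisfies condition F.
By R8 (it has attribute T): it is venomous.
By R14 (it is a bird, it meets criterion S, it is tagged K): it is a reptile.
By R17 (it has marker N, it meets criterion S): it carries flag Q.
By R18 (it meets criterion A, it is a bird): it is in category B.
By R19 (it is a mammal, it has attribute T): it is a predator.
By R20 (it satisfies condition F, it has a backbone, it is a predator): it is in state E.
By R22 (it meets criterion D, it lays eggs): it has feathers.
By R2 (it is a reptile, it is venomous): it meets criterion V.
By R10 (it is in state E, it meets criterion V): it has attribute Z.
By R11 (it has feathers, it carries flag Q): it is in category M.
By R5 (it is in category M): it is aquatic.
By R9 (it is aquatic, it is a mammal, it is in category B): it has scales.
By R1 (it has scales, it has attribute Z): it satisfies condition Y.

Yes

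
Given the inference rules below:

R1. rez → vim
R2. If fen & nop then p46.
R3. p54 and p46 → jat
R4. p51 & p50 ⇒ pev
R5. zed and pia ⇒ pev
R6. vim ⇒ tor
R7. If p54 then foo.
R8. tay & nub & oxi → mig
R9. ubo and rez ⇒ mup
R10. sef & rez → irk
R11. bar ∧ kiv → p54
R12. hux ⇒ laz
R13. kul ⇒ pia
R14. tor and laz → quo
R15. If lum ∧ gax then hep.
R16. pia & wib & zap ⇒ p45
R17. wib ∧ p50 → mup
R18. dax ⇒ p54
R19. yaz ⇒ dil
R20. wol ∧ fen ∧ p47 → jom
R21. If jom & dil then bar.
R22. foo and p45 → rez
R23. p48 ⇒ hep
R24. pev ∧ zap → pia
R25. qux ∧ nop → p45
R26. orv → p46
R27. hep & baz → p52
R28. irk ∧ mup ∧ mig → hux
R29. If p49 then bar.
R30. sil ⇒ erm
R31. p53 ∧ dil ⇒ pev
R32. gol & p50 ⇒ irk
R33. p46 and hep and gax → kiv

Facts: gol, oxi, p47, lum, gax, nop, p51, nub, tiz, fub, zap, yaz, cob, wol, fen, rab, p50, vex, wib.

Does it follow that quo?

Forward chaining from the given facts derives: p46, pev, hep, mup, dil, jom, bar, pia, irk, kiv, p54, p45, jat, foo, rez, vim, tor.
The only rule concluding quo is R14, which needs laz; that is never established.

No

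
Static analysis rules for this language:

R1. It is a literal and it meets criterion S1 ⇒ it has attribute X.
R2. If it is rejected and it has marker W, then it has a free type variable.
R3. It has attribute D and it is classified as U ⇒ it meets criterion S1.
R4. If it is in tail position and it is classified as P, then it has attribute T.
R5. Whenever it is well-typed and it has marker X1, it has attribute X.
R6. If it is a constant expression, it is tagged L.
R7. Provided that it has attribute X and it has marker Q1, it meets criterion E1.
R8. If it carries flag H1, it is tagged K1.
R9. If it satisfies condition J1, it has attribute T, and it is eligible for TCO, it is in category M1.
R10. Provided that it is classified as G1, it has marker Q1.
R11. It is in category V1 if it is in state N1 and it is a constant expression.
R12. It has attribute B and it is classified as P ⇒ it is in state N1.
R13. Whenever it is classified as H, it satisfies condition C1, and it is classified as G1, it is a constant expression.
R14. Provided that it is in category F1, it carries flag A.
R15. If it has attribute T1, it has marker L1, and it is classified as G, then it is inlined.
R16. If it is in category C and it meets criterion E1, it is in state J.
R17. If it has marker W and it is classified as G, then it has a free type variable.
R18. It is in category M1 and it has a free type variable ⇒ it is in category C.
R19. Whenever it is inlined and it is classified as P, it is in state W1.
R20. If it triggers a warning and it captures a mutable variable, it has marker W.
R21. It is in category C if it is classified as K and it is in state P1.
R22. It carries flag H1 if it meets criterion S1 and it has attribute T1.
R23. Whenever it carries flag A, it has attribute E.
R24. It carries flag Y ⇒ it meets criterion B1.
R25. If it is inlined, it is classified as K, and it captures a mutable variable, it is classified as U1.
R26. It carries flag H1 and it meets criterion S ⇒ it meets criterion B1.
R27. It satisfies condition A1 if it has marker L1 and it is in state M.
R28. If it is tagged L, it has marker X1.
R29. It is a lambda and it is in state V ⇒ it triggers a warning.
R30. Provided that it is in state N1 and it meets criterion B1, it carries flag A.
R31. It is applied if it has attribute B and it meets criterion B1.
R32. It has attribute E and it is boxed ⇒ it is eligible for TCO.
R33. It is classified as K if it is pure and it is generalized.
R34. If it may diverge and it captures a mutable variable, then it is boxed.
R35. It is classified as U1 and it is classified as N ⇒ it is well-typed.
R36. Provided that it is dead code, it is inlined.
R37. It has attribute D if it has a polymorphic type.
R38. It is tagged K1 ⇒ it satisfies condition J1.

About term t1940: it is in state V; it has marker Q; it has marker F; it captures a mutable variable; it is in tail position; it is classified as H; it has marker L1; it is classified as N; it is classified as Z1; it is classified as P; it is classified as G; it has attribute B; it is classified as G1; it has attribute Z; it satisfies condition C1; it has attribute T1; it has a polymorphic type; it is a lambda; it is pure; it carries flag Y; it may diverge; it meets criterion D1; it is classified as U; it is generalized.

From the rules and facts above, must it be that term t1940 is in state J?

By R4 (it is in tail position, it is classified as P): it has attribute T.
By R10 (it is classified as G1): it has marker Q1.
By R12 (it has attribute B, it is classified as P): it is in state N1.
By R13 (it is classified as H, it satisfies condition C1, it is classified as G1): it is a constant expression.
By R15 (it has attribute T1, it has marker L1, it is classified as G): it is inlined.
By R24 (it carries flag Y): it meets criterion B1.
By R29 (it is a lambda, it is in state V): it triggers a warning.
By R30 (it is in state N1, it meets criterion B1): it carries flag A.
By R33 (it is pure, it is generalized): it is classified as K.
By R34 (it may diverge, it captures a mutable variable): it is boxed.
By R37 (it has a polymorphic type): it has attribute D.
By R3 (it has attribute D, it is classified as U): it meets criterion S1.
By R6 (it is a constant expression): it is tagged L.
By R20 (it triggers a warning, it captures a mutable variable): it has marker W.
By R22 (it meets criterion S1, it has attribute T1): it carries flag H1.
By R23 (it carries flag A): it has attribute E.
By R25 (it is inlined, it is classified as K, it captures a mutable variable): it is classified as U1.
By R28 (it is tagged L): it has marker X1.
By R32 (it has attribute E, it is boxed): it is eligible for TCO.
By R35 (it is classified as U1, it is classified as N): it is well-typed.
By R5 (it is well-typed, it has marker X1): it has attribute X.
By R7 (it has attribute X, it has marker Q1): it meets criterion E1.
By R8 (it carries flag H1): it is tagged K1.
By R17 (it has marker W, it is classified as G): it has a free type variable.
By R38 (it is tagged K1): it satisfies condition J1.
By R9 (it satisfies condition J1, it has attribute T, it is eligible for TCO): it is in category M1.
By R18 (it is in category M1, it has a free type variable): it is in category C.
By R16 (it is in category C, it meets criterion E1): it is in state J.

Yes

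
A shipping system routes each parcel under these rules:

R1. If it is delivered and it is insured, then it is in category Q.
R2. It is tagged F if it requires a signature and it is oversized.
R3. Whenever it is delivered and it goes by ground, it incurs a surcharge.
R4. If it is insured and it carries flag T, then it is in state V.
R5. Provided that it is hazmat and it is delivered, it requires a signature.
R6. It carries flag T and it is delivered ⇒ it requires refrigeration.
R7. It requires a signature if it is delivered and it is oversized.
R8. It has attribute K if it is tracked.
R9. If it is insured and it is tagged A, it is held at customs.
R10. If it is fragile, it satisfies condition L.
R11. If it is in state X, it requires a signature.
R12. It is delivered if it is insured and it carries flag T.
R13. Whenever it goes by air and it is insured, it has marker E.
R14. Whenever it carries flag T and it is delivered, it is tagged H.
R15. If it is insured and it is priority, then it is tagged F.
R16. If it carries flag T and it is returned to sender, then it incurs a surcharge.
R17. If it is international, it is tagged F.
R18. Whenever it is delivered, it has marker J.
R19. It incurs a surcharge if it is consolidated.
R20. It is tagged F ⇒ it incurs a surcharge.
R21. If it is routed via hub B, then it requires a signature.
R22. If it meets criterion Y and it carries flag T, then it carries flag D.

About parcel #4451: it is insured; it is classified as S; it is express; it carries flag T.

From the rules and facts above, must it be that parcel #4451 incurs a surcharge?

Forward chaining from the given facts derives: is in state V, is delivered, is tagged H, has marker J, is in category Q, requires refrigeration.
Rules concluding "it incurs a surcharge": R3 needs "it goes by ground"; R16 needs "it is returned to sender"; R19 needs "it is consolidated"; R20 needs "it is tagged F" — none of these are established.

No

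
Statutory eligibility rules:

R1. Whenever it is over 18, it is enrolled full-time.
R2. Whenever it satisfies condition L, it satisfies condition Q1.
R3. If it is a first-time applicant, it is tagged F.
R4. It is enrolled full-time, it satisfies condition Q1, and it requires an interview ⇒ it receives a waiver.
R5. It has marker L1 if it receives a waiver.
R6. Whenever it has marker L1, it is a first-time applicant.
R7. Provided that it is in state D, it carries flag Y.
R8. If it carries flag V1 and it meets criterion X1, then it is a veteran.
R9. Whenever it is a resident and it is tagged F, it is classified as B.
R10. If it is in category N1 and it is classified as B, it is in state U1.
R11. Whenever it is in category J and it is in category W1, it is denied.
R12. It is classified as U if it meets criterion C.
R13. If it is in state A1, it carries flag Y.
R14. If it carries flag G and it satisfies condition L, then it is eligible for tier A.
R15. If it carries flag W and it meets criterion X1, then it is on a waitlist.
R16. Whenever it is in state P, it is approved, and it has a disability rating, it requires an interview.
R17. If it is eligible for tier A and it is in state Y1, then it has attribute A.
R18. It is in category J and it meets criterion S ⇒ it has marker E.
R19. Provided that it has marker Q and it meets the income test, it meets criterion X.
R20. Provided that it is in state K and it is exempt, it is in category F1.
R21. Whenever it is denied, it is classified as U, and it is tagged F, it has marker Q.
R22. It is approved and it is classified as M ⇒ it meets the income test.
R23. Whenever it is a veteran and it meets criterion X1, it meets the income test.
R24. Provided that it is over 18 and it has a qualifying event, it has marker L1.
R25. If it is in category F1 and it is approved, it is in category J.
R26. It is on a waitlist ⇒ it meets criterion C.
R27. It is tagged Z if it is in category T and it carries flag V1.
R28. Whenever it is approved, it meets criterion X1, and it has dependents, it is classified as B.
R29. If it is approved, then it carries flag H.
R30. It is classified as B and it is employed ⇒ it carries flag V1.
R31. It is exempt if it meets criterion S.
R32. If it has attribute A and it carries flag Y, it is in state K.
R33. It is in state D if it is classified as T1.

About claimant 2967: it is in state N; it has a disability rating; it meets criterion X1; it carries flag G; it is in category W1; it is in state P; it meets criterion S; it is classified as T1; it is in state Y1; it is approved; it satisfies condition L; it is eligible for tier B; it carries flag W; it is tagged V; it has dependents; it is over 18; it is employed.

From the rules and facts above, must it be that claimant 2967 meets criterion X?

Yes

By R1 (it is over 18): it is enrolled full-time.
By R2 (it satisfies condition L): it satisfies condition Q1.
By R14 (it carries flag G, it satisfies condition L): it is eligible for tier A.
By R15 (it carries flag W, it meets criterion X1): it is on a waitlist.
By R16 (it is in state P, it is approved, it has a disability rating): it requires an interview.
By R17 (it is eligible for tier A, it is in state Y1): it has attribute A.
By R26 (it is on a waitlist): it meets criterion C.
By R28 (it is approved, it meets criterion X1, it has dependents): it is classified as B.
By R30 (it is classified as B, it is employed): it carries flag V1.
By R31 (it meets criterion S): it is exempt.
By R33 (it is classified as T1): it is in state D.
By R4 (it is enrolled full-time, it satisfies condition Q1, it requires an interview): it receives a waiver.
By R5 (it receives a waiver): it has marker L1.
By R6 (it has marker L1): it is a first-time applicant.
By R7 (it is in state D): it carries flag Y.
By R8 (it carries flag V1, it meets criterion X1): it is a veteran.
By R12 (it meets criterion C): it is classified as U.
By R23 (it is a veteran, it meets criterion X1): it meets the income test.
By R32 (it has attribute A, it carries flag Y): it is in state K.
By R3 (it is a first-time applicant): it is tagged F.
By R20 (it is in state K, it is exempt): it is in category F1.
By R25 (it is in category F1, it is approved): it is in category J.
By R11 (it is in category J, it is in category W1): it is denied.
By R21 (it is denied, it is classified as U, it is tagged F): it has marker Q.
By R19 (it has marker Q, it meets the income test): it meets criterion X.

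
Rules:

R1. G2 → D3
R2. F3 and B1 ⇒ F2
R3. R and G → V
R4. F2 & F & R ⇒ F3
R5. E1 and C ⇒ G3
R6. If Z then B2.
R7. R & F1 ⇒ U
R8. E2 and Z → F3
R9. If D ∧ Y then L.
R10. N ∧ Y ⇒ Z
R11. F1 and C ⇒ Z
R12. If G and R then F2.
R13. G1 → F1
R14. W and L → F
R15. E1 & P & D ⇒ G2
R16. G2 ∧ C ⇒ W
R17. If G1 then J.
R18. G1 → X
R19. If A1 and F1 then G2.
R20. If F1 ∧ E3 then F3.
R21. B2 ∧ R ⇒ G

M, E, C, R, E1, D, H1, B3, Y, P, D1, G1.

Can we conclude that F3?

L  (by R9: D, Y)
F1  (by R13: G1)
G2  (by R15: E1, P, D)
W  (by R16: G2, C)
Z  (by R11: F1, C)
F  (by R14: W, L)
B2  (by R6: Z)
G  (by R21: B2, R)
F2  (by R12: G, R)
F3  (by R4: F2, F, R)

Yes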